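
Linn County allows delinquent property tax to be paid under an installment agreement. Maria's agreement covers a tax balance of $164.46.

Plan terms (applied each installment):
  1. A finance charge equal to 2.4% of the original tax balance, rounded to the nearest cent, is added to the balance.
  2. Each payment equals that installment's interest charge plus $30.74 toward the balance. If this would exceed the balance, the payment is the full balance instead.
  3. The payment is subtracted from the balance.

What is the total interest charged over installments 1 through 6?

$23.70

Installment 1: opening $164.46; interest $3.95 → $168.41; payment $34.69; balance $133.72
Installment 2: opening $133.72; interest $3.95 → $137.67; payment $34.69; balance $102.98
Installment 3: opening $102.98; interest $3.95 → $106.93; payment $34.69; balance $72.24
Installment 4: opening $72.24; interest $3.95 → $76.19; payment $34.69; balance $41.50
Installment 5: opening $41.50; interest $3.95 → $45.45; payment $34.69; balance $10.76
Installment 6: opening $10.76; interest $3.95 → $14.71; payment $14.71; balance $0.00
Total interest: $3.95 + $3.95 + $3.95 + $3.95 + $3.95 + $3.95 = $23.70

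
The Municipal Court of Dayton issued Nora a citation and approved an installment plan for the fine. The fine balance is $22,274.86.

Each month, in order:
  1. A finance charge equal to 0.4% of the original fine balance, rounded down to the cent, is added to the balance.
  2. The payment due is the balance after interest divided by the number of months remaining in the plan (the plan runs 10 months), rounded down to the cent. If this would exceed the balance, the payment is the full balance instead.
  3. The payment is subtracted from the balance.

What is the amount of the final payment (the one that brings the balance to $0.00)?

Month 1: opening $22,274.86; interest $89.09 → $22,363.95; payment $2,236.39; balance $20,127.56
Month 2: opening $20,127.56; interest $89.09 → $20,216.65; payment $2,246.29; balance $17,970.36
Month 3: opening $17,970.36; interest $89.09 → $18,059.45; payment $2,257.43; balance $15,802.02
Month 4: opening $15,802.02; interest $89.09 → $15,891.11; payment $2,270.15; balance $13,620.96
Month 5: opening $13,620.96; interest $89.09 → $13,710.05; payment $2,285.00; balance $11,425.05
Month 6: opening $11,425.05; interest $89.09 → $11,514.14; payment $2,302.82; balance $9,211.32
Month 7: opening $9,211.32; interest $89.09 → $9,300.41; payment $2,325.10; balance $6,975.31
Month 8: opening $6,975.31; interest $89.09 → $7,064.40; payment $2,354.80; balance $4,709.60
Month 9: opening $4,709.60; interest $89.09 → $4,798.69; payment $2,399.34; balance $2,399.35
Month 10: opening $2,399.35; interest $89.09 → $2,488.44; payment $2,488.44; balance $0.00

$2,488.44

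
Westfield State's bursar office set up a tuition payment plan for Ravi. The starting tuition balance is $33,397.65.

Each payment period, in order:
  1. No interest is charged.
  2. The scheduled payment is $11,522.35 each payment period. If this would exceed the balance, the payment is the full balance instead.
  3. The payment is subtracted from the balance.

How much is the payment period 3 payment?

$10,352.95

# | Opening | Payment | End bal
1 | $33,397.65 | $11,522.35 | $21,875.30
2 | $21,875.30 | $11,522.35 | $10,352.95
3 | $10,352.95 | $10,352.95 | $0.00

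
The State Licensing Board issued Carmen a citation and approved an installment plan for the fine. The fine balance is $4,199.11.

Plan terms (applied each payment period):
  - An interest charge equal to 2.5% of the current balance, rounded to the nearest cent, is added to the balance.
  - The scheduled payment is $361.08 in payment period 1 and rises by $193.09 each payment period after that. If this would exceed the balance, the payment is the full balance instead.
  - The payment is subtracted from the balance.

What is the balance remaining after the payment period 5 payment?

# | Opening | Interest | Payment | End bal
1 | $4,199.11 | $104.98 | $361.08 | $3,943.01
2 | $3,943.01 | $98.58 | $554.17 | $3,487.42
3 | $3,487.42 | $87.19 | $747.26 | $2,827.35
4 | $2,827.35 | $70.68 | $940.35 | $1,957.68
5 | $1,957.68 | $48.94 | $1,133.44 | $873.18

$873.18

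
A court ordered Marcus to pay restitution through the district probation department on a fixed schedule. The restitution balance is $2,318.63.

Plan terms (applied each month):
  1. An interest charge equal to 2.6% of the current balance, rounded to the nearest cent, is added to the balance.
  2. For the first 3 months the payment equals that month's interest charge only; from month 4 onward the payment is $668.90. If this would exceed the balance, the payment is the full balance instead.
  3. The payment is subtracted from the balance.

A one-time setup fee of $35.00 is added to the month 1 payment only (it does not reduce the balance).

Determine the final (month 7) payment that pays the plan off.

$456.46

Month 1: opening $2,318.63; interest $60.28 → $2,378.91; payment $60.28 (+ $35.00 fee); balance $2,318.63
Month 2: opening $2,318.63; interest $60.28 → $2,378.91; payment $60.28; balance $2,318.63
Month 3: opening $2,318.63; interest $60.28 → $2,378.91; payment $60.28; balance $2,318.63
Month 4: opening $2,318.63; interest $60.28 → $2,378.91; payment $668.90; balance $1,710.01
Month 5: opening $1,710.01; interest $44.46 → $1,754.47; payment $668.90; balance $1,085.57
Month 6: opening $1,085.57; interest $28.22 → $1,113.79; payment $668.90; balance $444.89
Month 7: opening $444.89; interest $11.57 → $456.46; payment $456.46; balance $0.00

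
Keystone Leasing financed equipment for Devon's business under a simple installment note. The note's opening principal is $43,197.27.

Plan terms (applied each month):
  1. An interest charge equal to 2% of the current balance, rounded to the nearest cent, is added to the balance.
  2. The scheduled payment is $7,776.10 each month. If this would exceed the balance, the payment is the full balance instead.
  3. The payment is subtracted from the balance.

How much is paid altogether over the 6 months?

$46,251.16

Month 1: $43,197.27 +$863.95 interest = $44,061.22; pay $7,776.10 → $36,285.12
Month 2: $36,285.12 +$725.70 interest = $37,010.82; pay $7,776.10 → $29,234.72
Month 3: $29,234.72 +$584.69 interest = $29,819.41; pay $7,776.10 → $22,043.31
Month 4: $22,043.31 +$440.87 interest = $22,484.18; pay $7,776.10 → $14,708.08
Month 5: $14,708.08 +$294.16 interest = $15,002.24; pay $7,776.10 → $7,226.14
Month 6: $7,226.14 +$144.52 interest = $7,370.66; pay $7,370.66 → $0.00
Total paid: $46,251.16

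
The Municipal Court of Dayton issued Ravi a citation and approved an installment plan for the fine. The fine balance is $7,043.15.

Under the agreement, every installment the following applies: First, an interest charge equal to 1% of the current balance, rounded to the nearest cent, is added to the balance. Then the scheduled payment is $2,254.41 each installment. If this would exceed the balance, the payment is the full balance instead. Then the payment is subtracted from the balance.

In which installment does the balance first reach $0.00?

4

# | Opening | Interest | Payment | End bal
1 | $7,043.15 | $70.43 | $2,254.41 | $4,859.17
2 | $4,859.17 | $48.59 | $2,254.41 | $2,653.35
3 | $2,653.35 | $26.53 | $2,254.41 | $425.47
4 | $425.47 | $4.25 | $429.72 | $0.00
Balance reaches $0.00 in installment 4.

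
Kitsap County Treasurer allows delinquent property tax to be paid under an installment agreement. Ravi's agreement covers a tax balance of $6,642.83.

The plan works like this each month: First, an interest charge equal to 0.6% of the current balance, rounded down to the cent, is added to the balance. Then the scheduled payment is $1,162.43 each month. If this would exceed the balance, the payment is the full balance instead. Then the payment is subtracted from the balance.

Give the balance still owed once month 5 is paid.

Month 1: opening $6,642.83; interest $39.85 → $6,682.68; payment $1,162.43; balance $5,520.25
Month 2: opening $5,520.25; interest $33.12 → $5,553.37; payment $1,162.43; balance $4,390.94
Month 3: opening $4,390.94; interest $26.34 → $4,417.28; payment $1,162.43; balance $3,254.85
Month 4: opening $3,254.85; interest $19.52 → $3,274.37; payment $1,162.43; balance $2,111.94
Month 5: opening $2,111.94; interest $12.67 → $2,124.61; payment $1,162.43; balance $962.18

$962.18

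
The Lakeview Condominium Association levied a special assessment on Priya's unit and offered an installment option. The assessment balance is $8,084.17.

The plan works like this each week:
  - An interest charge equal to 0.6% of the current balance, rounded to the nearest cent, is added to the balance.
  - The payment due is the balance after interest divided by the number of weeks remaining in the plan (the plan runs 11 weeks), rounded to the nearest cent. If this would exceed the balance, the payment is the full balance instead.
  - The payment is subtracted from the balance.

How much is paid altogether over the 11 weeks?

$8,381.10

# | Opening | Interest | Payment | End bal
1 | $8,084.17 | $48.51 | $739.33 | $7,393.35
2 | $7,393.35 | $44.36 | $743.77 | $6,693.94
3 | $6,693.94 | $40.16 | $748.23 | $5,985.87
4 | $5,985.87 | $35.92 | $752.72 | $5,269.07
5 | $5,269.07 | $31.61 | $757.24 | $4,543.44
6 | $4,543.44 | $27.26 | $761.78 | $3,808.92
7 | $3,808.92 | $22.85 | $766.35 | $3,065.42
8 | $3,065.42 | $18.39 | $770.95 | $2,312.86
9 | $2,312.86 | $13.88 | $775.58 | $1,551.16
10 | $1,551.16 | $9.31 | $780.24 | $780.23
11 | $780.23 | $4.68 | $784.91 | $0.00
Total paid: $8,381.10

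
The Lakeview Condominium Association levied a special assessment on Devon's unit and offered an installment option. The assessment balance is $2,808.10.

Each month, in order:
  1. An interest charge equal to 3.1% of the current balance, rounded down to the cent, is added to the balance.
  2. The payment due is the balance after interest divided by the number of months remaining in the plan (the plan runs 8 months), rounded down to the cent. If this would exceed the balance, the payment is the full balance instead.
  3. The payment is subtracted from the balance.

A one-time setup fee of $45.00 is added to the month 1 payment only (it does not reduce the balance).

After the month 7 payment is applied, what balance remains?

Month 1: $2,808.10 +$87.05 interest = $2,895.15; pay $361.89 (+ $45.00 fee) → $2,533.26
Month 2: $2,533.26 +$78.53 interest = $2,611.79; pay $373.11 → $2,238.68
Month 3: $2,238.68 +$69.39 interest = $2,308.07; pay $384.67 → $1,923.40
Month 4: $1,923.40 +$59.62 interest = $1,983.02; pay $396.60 → $1,586.42
Month 5: $1,586.42 +$49.17 interest = $1,635.59; pay $408.89 → $1,226.70
Month 6: $1,226.70 +$38.02 interest = $1,264.72; pay $421.57 → $843.15
Month 7: $843.15 +$26.13 interest = $869.28; pay $434.64 → $434.64

$434.64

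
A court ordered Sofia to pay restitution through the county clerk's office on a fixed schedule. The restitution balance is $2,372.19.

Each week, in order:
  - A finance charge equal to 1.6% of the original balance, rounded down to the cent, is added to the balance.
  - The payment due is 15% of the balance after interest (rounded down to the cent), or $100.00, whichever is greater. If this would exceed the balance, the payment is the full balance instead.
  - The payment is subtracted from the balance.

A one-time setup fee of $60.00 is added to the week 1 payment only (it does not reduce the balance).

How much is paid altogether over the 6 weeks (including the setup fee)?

$1,631.26

# | Opening | Interest | Payment | Fee | End bal
1 | $2,372.19 | $37.95 | $361.52 | $60.00 | $2,048.62
2 | $2,048.62 | $37.95 | $312.98 | — | $1,773.59
3 | $1,773.59 | $37.95 | $271.73 | — | $1,539.81
4 | $1,539.81 | $37.95 | $236.66 | — | $1,341.10
5 | $1,341.10 | $37.95 | $206.85 | — | $1,172.20
6 | $1,172.20 | $37.95 | $181.52 | — | $1,028.63
Total paid: $1,631.26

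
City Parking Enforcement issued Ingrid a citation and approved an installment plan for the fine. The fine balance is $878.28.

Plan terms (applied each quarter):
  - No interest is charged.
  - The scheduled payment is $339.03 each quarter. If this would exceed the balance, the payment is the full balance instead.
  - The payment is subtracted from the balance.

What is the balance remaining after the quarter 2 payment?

Quarter 1: opening $878.28; payment $339.03; balance $539.25
Quarter 2: opening $539.25; payment $339.03; balance $200.22

$200.22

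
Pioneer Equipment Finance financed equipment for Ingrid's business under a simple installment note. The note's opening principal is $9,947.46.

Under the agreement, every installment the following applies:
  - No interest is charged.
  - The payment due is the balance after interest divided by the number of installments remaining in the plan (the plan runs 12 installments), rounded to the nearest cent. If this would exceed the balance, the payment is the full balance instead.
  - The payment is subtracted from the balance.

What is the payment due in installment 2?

$828.95

# | Opening | Payment | End bal
1 | $9,947.46 | $828.96 | $9,118.50
2 | $9,118.50 | $828.95 | $8,289.55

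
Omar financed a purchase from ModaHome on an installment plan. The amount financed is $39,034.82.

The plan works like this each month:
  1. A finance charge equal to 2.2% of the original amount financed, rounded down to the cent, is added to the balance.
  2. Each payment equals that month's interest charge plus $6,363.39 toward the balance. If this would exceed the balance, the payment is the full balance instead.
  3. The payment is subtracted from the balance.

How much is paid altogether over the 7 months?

# | Opening | Interest | Payment | End bal
1 | $39,034.82 | $858.76 | $7,222.15 | $32,671.43
2 | $32,671.43 | $858.76 | $7,222.15 | $26,308.04
3 | $26,308.04 | $858.76 | $7,222.15 | $19,944.65
4 | $19,944.65 | $858.76 | $7,222.15 | $13,581.26
5 | $13,581.26 | $858.76 | $7,222.15 | $7,217.87
6 | $7,217.87 | $858.76 | $7,222.15 | $854.48
7 | $854.48 | $858.76 | $1,713.24 | $0.00
Total paid: $45,046.14

$45,046.14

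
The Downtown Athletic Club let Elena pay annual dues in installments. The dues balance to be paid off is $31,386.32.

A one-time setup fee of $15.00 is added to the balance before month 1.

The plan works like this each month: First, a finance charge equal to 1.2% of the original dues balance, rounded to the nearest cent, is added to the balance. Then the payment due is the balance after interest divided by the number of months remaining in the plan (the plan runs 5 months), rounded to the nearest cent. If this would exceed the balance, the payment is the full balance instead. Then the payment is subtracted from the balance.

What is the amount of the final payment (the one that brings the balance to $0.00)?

Month 1: opening $31,401.32; interest $376.64 → $31,777.96; payment $6,355.59; balance $25,422.37
Month 2: opening $25,422.37; interest $376.64 → $25,799.01; payment $6,449.75; balance $19,349.26
Month 3: opening $19,349.26; interest $376.64 → $19,725.90; payment $6,575.30; balance $13,150.60
Month 4: opening $13,150.60; interest $376.64 → $13,527.24; payment $6,763.62; balance $6,763.62
Month 5: opening $6,763.62; interest $376.64 → $7,140.26; payment $7,140.26; balance $0.00

$7,140.26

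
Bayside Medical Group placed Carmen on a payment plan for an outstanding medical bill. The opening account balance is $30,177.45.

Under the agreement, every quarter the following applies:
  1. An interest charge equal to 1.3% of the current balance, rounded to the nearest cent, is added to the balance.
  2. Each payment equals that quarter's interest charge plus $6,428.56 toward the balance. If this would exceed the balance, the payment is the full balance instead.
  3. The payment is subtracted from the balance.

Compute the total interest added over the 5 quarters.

$1,125.82

Quarter 1: opening $30,177.45; interest $392.31 → $30,569.76; payment $6,820.87; balance $23,748.89
Quarter 2: opening $23,748.89; interest $308.74 → $24,057.63; payment $6,737.30; balance $17,320.33
Quarter 3: opening $17,320.33; interest $225.16 → $17,545.49; payment $6,653.72; balance $10,891.77
Quarter 4: opening $10,891.77; interest $141.59 → $11,033.36; payment $6,570.15; balance $4,463.21
Quarter 5: opening $4,463.21; interest $58.02 → $4,521.23; payment $4,521.23; balance $0.00
Total interest: $392.31 + $308.74 + $225.16 + $141.59 + $58.02 = $1,125.82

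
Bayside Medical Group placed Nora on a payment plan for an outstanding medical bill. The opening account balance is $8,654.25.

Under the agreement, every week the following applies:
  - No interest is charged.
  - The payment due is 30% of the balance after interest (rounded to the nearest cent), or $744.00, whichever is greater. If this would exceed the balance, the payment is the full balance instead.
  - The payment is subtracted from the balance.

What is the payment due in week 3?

Week 1: $8,654.25 − $2,596.28 → $6,057.97
Week 2: $6,057.97 − $1,817.39 → $4,240.58
Week 3: $4,240.58 − $1,272.17 → $2,968.41

$1,272.17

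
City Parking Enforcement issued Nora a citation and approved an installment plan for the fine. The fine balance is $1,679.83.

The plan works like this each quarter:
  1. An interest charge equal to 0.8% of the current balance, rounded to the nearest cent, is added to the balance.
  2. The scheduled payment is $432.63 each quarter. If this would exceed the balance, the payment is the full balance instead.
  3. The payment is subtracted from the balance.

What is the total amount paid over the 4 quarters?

Quarter 1: opening $1,679.83; interest $13.44 → $1,693.27; payment $432.63; balance $1,260.64
Quarter 2: opening $1,260.64; interest $10.09 → $1,270.73; payment $432.63; balance $838.10
Quarter 3: opening $838.10; interest $6.70 → $844.80; payment $432.63; balance $412.17
Quarter 4: opening $412.17; interest $3.30 → $415.47; payment $415.47; balance $0.00
Total paid: $1,713.36

$1,713.36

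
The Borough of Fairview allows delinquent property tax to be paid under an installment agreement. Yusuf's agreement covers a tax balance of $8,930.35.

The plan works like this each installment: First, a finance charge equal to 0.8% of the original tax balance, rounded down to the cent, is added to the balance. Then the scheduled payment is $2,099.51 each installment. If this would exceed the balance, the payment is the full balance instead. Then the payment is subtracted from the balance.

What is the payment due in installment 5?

$889.51

Installment 1: opening $8,930.35; interest $71.44 → $9,001.79; payment $2,099.51; balance $6,902.28
Installment 2: opening $6,902.28; interest $71.44 → $6,973.72; payment $2,099.51; balance $4,874.21
Installment 3: opening $4,874.21; interest $71.44 → $4,945.65; payment $2,099.51; balance $2,846.14
Installment 4: opening $2,846.14; interest $71.44 → $2,917.58; payment $2,099.51; balance $818.07
Installment 5: opening $818.07; interest $71.44 → $889.51; payment $889.51; balance $0.00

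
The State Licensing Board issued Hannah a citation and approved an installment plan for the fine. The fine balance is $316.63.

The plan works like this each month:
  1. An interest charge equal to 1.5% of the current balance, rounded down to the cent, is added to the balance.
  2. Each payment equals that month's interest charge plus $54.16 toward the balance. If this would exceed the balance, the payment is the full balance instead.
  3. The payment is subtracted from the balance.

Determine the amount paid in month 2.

$58.09

# | Opening | Interest | Payment | End bal
1 | $316.63 | $4.74 | $58.90 | $262.47
2 | $262.47 | $3.93 | $58.09 | $208.31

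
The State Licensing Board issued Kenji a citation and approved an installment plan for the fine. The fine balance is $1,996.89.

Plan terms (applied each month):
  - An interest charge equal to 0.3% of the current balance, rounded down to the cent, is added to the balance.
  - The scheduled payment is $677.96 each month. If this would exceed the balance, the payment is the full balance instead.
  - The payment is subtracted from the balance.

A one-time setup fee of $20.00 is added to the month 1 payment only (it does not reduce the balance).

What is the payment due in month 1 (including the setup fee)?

Month 1: $1,996.89 +$5.99 interest = $2,002.88; pay $677.96 (+ $20.00 fee) → $1,324.92

$697.96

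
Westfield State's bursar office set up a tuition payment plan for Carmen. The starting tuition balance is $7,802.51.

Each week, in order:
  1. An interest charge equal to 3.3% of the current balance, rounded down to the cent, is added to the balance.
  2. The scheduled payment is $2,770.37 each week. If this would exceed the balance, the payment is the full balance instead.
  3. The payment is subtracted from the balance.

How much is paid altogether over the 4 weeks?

Week 1: $7,802.51 +$257.48 interest = $8,059.99; pay $2,770.37 → $5,289.62
Week 2: $5,289.62 +$174.55 interest = $5,464.17; pay $2,770.37 → $2,693.80
Week 3: $2,693.80 +$88.89 interest = $2,782.69; pay $2,770.37 → $12.32
Week 4: $12.32 +$0.40 interest = $12.72; pay $12.72 → $0.00
Total paid: $8,323.83

$8,323.83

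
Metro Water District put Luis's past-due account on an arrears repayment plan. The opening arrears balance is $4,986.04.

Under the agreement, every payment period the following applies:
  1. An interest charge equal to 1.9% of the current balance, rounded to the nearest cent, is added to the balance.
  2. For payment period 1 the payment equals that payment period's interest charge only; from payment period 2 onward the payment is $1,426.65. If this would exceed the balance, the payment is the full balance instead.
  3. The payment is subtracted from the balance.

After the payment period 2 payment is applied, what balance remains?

$3,654.12

Payment period 1: $4,986.04 +$94.73 interest = $5,080.77; pay $94.73 → $4,986.04
Payment period 2: $4,986.04 +$94.73 interest = $5,080.77; pay $1,426.65 → $3,654.12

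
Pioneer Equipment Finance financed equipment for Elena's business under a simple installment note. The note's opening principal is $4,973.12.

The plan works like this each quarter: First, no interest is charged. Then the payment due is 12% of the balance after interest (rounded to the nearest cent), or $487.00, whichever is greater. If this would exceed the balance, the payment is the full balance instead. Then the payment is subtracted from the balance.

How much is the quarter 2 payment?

$525.16

Quarter 1: $4,973.12 − $596.77 → $4,376.35
Quarter 2: $4,376.35 − $525.16 → $3,851.19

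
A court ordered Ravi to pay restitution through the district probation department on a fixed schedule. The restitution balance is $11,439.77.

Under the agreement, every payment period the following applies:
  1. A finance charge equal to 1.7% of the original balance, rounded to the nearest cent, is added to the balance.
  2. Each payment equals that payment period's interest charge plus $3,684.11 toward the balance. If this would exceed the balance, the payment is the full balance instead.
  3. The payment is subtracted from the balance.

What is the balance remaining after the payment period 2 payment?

$4,071.55

# | Opening | Interest | Payment | End bal
1 | $11,439.77 | $194.48 | $3,878.59 | $7,755.66
2 | $7,755.66 | $194.48 | $3,878.59 | $4,071.55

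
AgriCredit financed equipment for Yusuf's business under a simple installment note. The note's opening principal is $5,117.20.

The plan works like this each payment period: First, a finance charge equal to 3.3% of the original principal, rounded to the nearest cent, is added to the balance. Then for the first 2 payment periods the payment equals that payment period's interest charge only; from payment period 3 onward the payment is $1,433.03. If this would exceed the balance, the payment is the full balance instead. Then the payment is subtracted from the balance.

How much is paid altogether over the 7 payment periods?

Payment period 1: opening $5,117.20; interest $168.87 → $5,286.07; payment $168.87; balance $5,117.20
Payment period 2: opening $5,117.20; interest $168.87 → $5,286.07; payment $168.87; balance $5,117.20
Payment period 3: opening $5,117.20; interest $168.87 → $5,286.07; payment $1,433.03; balance $3,853.04
Payment period 4: opening $3,853.04; interest $168.87 → $4,021.91; payment $1,433.03; balance $2,588.88
Payment period 5: opening $2,588.88; interest $168.87 → $2,757.75; payment $1,433.03; balance $1,324.72
Payment period 6: opening $1,324.72; interest $168.87 → $1,493.59; payment $1,433.03; balance $60.56
Payment period 7: opening $60.56; interest $168.87 → $229.43; payment $229.43; balance $0.00
Total paid: $6,299.29

$6,299.29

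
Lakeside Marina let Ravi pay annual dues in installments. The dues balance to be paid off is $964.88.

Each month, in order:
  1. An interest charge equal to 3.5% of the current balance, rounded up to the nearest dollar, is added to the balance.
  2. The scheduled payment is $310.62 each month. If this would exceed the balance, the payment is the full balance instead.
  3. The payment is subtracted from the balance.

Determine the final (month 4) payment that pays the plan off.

$111.02

# | Opening | Interest | Payment | End bal
1 | $964.88 | $34.00 | $310.62 | $688.26
2 | $688.26 | $25.00 | $310.62 | $402.64
3 | $402.64 | $15.00 | $310.62 | $107.02
4 | $107.02 | $4.00 | $111.02 | $0.00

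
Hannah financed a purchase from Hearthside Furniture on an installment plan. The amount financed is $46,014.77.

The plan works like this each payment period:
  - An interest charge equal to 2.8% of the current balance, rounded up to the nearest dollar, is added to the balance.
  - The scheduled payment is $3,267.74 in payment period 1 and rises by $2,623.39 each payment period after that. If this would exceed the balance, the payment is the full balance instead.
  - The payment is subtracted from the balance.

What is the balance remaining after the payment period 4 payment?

Payment period 1: opening $46,014.77; interest $1,289.00 → $47,303.77; payment $3,267.74; balance $44,036.03
Payment period 2: opening $44,036.03; interest $1,234.00 → $45,270.03; payment $5,891.13; balance $39,378.90
Payment period 3: opening $39,378.90; interest $1,103.00 → $40,481.90; payment $8,514.52; balance $31,967.38
Payment period 4: opening $31,967.38; interest $896.00 → $32,863.38; payment $11,137.91; balance $21,725.47

$21,725.47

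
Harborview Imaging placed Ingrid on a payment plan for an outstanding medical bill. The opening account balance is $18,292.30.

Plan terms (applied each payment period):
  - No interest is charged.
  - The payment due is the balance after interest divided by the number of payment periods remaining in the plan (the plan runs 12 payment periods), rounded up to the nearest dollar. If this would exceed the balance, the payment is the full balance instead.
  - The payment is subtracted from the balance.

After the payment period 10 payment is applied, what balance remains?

Payment period 1: opening $18,292.30; payment $1,525.00; balance $16,767.30
Payment period 2: opening $16,767.30; payment $1,525.00; balance $15,242.30
Payment period 3: opening $15,242.30; payment $1,525.00; balance $13,717.30
Payment period 4: opening $13,717.30; payment $1,525.00; balance $12,192.30
Payment period 5: opening $12,192.30; payment $1,525.00; balance $10,667.30
Payment period 6: opening $10,667.30; payment $1,524.00; balance $9,143.30
Payment period 7: opening $9,143.30; payment $1,524.00; balance $7,619.30
Payment period 8: opening $7,619.30; payment $1,524.00; balance $6,095.30
Payment period 9: opening $6,095.30; payment $1,524.00; balance $4,571.30
Payment period 10: opening $4,571.30; payment $1,524.00; balance $3,047.30

$3,047.30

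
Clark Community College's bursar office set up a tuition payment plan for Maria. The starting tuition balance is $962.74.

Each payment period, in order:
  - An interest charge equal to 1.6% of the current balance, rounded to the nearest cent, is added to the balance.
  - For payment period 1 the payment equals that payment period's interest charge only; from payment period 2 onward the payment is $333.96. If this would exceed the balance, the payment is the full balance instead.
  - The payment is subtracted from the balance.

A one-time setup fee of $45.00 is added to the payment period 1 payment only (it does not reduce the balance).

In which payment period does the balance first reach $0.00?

Payment period 1: opening $962.74; interest $15.40 → $978.14; payment $15.40 (+ $45.00 fee); balance $962.74
Payment period 2: opening $962.74; interest $15.40 → $978.14; payment $333.96; balance $644.18
Payment period 3: opening $644.18; interest $10.31 → $654.49; payment $333.96; balance $320.53
Payment period 4: opening $320.53; interest $5.13 → $325.66; payment $325.66; balance $0.00
Balance reaches $0.00 in payment period 4.

4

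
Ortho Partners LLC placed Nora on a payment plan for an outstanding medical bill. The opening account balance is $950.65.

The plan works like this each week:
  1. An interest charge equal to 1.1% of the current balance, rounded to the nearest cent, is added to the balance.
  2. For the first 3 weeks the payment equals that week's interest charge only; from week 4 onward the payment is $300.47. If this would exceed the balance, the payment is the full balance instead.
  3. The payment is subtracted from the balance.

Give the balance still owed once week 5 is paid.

# | Opening | Interest | Payment | End bal
1 | $950.65 | $10.46 | $10.46 | $950.65
2 | $950.65 | $10.46 | $10.46 | $950.65
3 | $950.65 | $10.46 | $10.46 | $950.65
4 | $950.65 | $10.46 | $300.47 | $660.64
5 | $660.64 | $7.27 | $300.47 | $367.44

$367.44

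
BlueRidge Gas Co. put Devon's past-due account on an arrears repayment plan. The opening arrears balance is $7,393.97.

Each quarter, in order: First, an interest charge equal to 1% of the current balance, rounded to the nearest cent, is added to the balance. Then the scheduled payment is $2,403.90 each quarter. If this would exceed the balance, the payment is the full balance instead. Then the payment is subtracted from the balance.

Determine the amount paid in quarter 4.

# | Opening | Interest | Payment | End bal
1 | $7,393.97 | $73.94 | $2,403.90 | $5,064.01
2 | $5,064.01 | $50.64 | $2,403.90 | $2,710.75
3 | $2,710.75 | $27.11 | $2,403.90 | $333.96
4 | $333.96 | $3.34 | $337.30 | $0.00

$337.30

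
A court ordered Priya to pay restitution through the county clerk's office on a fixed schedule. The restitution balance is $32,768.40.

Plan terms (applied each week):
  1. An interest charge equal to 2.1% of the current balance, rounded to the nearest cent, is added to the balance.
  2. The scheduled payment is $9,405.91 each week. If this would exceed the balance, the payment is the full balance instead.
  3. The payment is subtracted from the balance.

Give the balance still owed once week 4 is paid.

Week 1: $32,768.40 +$688.14 interest = $33,456.54; pay $9,405.91 → $24,050.63
Week 2: $24,050.63 +$505.06 interest = $24,555.69; pay $9,405.91 → $15,149.78
Week 3: $15,149.78 +$318.15 interest = $15,467.93; pay $9,405.91 → $6,062.02
Week 4: $6,062.02 +$127.30 interest = $6,189.32; pay $6,189.32 → $0.00

$0.00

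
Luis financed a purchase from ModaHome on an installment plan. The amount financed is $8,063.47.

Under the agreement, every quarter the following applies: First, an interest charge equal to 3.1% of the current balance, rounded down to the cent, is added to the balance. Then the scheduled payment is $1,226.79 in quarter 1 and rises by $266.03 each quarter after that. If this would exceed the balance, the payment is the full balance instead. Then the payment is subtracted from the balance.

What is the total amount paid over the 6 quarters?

$8,920.98

Quarter 1: opening $8,063.47; interest $249.96 → $8,313.43; payment $1,226.79; balance $7,086.64
Quarter 2: opening $7,086.64; interest $219.68 → $7,306.32; payment $1,492.82; balance $5,813.50
Quarter 3: opening $5,813.50; interest $180.21 → $5,993.71; payment $1,758.85; balance $4,234.86
Quarter 4: opening $4,234.86; interest $131.28 → $4,366.14; payment $2,024.88; balance $2,341.26
Quarter 5: opening $2,341.26; interest $72.57 → $2,413.83; payment $2,290.91; balance $122.92
Quarter 6: opening $122.92; interest $3.81 → $126.73; payment $126.73; balance $0.00
Total paid: $8,920.98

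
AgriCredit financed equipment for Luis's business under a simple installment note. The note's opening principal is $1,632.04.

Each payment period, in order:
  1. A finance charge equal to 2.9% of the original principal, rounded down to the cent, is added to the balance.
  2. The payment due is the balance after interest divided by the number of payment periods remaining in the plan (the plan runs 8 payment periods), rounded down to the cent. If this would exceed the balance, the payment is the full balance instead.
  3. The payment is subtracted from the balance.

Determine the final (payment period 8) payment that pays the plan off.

$332.62

Payment period 1: $1,632.04 +$47.32 interest = $1,679.36; pay $209.92 → $1,469.44
Payment period 2: $1,469.44 +$47.32 interest = $1,516.76; pay $216.68 → $1,300.08
Payment period 3: $1,300.08 +$47.32 interest = $1,347.40; pay $224.56 → $1,122.84
Payment period 4: $1,122.84 +$47.32 interest = $1,170.16; pay $234.03 → $936.13
Payment period 5: $936.13 +$47.32 interest = $983.45; pay $245.86 → $737.59
Payment period 6: $737.59 +$47.32 interest = $784.91; pay $261.63 → $523.28
Payment period 7: $523.28 +$47.32 interest = $570.60; pay $285.30 → $285.30
Payment period 8: $285.30 +$47.32 interest = $332.62; pay $332.62 → $0.00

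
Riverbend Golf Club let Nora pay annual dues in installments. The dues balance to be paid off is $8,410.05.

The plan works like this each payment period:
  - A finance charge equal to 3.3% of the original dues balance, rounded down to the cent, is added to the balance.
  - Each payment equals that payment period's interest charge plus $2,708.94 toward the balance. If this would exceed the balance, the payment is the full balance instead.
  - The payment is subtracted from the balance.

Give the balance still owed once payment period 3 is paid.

# | Opening | Interest | Payment | End bal
1 | $8,410.05 | $277.53 | $2,986.47 | $5,701.11
2 | $5,701.11 | $277.53 | $2,986.47 | $2,992.17
3 | $2,992.17 | $277.53 | $2,986.47 | $283.23

$283.23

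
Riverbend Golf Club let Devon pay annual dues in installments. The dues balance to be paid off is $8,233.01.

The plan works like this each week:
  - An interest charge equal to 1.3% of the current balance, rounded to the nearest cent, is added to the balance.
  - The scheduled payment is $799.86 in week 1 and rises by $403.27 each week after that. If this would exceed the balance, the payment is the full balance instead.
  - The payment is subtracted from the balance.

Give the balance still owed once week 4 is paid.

$2,966.52

# | Opening | Interest | Payment | End bal
1 | $8,233.01 | $107.03 | $799.86 | $7,540.18
2 | $7,540.18 | $98.02 | $1,203.13 | $6,435.07
3 | $6,435.07 | $83.66 | $1,606.40 | $4,912.33
4 | $4,912.33 | $63.86 | $2,009.67 | $2,966.52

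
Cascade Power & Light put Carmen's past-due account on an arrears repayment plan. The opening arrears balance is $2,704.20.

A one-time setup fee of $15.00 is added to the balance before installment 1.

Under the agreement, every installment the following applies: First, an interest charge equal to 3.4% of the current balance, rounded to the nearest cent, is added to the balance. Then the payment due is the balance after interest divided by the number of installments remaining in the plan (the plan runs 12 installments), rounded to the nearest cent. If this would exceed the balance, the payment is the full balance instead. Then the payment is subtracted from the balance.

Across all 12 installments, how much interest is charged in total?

$682.64

Installment 1: opening $2,719.20; interest $92.45 → $2,811.65; payment $234.30; balance $2,577.35
Installment 2: opening $2,577.35; interest $87.63 → $2,664.98; payment $242.27; balance $2,422.71
Installment 3: opening $2,422.71; interest $82.37 → $2,505.08; payment $250.51; balance $2,254.57
Installment 4: opening $2,254.57; interest $76.66 → $2,331.23; payment $259.03; balance $2,072.20
Installment 5: opening $2,072.20; interest $70.45 → $2,142.65; payment $267.83; balance $1,874.82
Installment 6: opening $1,874.82; interest $63.74 → $1,938.56; payment $276.94; balance $1,661.62
Installment 7: opening $1,661.62; interest $56.50 → $1,718.12; payment $286.35; balance $1,431.77
Installment 8: opening $1,431.77; interest $48.68 → $1,480.45; payment $296.09; balance $1,184.36
Installment 9: opening $1,184.36; interest $40.27 → $1,224.63; payment $306.16; balance $918.47
Installment 10: opening $918.47; interest $31.23 → $949.70; payment $316.57; balance $633.13
Installment 11: opening $633.13; interest $21.53 → $654.66; payment $327.33; balance $327.33
Installment 12: opening $327.33; interest $11.13 → $338.46; payment $338.46; balance $0.00
Total interest: $92.45 + $87.63 + $82.37 + $76.66 + $70.45 + $63.74 + $56.50 + $48.68 + $40.27 + $31.23 + $21.53 + $11.13 = $682.64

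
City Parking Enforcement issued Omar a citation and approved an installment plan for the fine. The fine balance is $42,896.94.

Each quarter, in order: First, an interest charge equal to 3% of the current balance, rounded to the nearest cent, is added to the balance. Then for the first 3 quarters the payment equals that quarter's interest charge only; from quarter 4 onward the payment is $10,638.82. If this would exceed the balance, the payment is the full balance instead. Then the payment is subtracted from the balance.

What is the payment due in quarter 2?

Quarter 1: opening $42,896.94; interest $1,286.91 → $44,183.85; payment $1,286.91; balance $42,896.94
Quarter 2: opening $42,896.94; interest $1,286.91 → $44,183.85; payment $1,286.91; balance $42,896.94

$1,286.91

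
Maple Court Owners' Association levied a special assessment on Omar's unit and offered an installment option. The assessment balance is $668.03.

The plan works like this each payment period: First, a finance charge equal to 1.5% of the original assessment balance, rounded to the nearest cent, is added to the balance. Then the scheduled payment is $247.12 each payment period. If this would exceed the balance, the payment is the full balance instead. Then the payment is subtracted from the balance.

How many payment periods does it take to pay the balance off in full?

3

# | Opening | Interest | Payment | End bal
1 | $668.03 | $10.02 | $247.12 | $430.93
2 | $430.93 | $10.02 | $247.12 | $193.83
3 | $193.83 | $10.02 | $203.85 | $0.00
Balance reaches $0.00 in payment period 3.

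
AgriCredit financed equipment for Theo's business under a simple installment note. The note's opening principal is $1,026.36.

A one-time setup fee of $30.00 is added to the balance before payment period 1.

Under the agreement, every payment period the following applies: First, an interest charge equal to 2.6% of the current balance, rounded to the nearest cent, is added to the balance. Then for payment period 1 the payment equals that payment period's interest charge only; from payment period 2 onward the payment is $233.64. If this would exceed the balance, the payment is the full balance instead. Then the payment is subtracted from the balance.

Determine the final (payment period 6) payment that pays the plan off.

# | Opening | Interest | Payment | End bal
1 | $1,056.36 | $27.47 | $27.47 | $1,056.36
2 | $1,056.36 | $27.47 | $233.64 | $850.19
3 | $850.19 | $22.10 | $233.64 | $638.65
4 | $638.65 | $16.60 | $233.64 | $421.61
5 | $421.61 | $10.96 | $233.64 | $198.93
6 | $198.93 | $5.17 | $204.10 | $0.00

$204.10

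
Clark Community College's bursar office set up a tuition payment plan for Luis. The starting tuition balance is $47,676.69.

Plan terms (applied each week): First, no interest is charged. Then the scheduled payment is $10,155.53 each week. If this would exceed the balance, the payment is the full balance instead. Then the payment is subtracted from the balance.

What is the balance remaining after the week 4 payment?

Week 1: $47,676.69 − $10,155.53 → $37,521.16
Week 2: $37,521.16 − $10,155.53 → $27,365.63
Week 3: $27,365.63 − $10,155.53 → $17,210.10
Week 4: $17,210.10 − $10,155.53 → $7,054.57

$7,054.57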